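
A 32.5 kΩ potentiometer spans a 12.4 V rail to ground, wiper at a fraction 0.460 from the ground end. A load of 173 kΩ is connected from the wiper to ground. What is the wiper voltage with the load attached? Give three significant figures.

V ≈ 5.45 V

The wiper splits the pot into (1−α)R = 17.55 kΩ above and αR = 14.95 kΩ below.
Lower section ‖ load = 13.76 kΩ.
V_wiper = 12.4 × 13.76/(17.55 + 13.76) = 5.45 V.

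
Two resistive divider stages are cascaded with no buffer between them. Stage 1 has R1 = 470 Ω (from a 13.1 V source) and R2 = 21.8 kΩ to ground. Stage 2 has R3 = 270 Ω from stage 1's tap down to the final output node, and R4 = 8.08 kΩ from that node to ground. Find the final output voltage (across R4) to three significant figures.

V_out ≈ 11.8 V

Stage 2 presents R3+R4 = 8350 Ω as a load on stage 1's tap.
Stage 1's lower leg becomes R2‖(R3+R4) = 6037 Ω, so V_mid = 13.1 × 6037/6507 = 12.15 V.
Stage 2 is itself unloaded: V_out = V_mid × R4/(R3+R4) = 12.15 × 8080/8350 = 11.8 V.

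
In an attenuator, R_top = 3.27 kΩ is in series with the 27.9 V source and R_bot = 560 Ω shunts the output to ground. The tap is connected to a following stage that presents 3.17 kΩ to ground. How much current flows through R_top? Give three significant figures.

I ≈ 7.45 mA

R_bot‖R_L = 475.9 Ω, so the source sees R_top + R_bot‖R_L = 3746 Ω.
I = 27.9 V / 3746 Ω = 7.45 mA.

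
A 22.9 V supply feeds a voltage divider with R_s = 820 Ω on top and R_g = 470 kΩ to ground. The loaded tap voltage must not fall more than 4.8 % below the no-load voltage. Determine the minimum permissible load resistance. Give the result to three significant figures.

R_L(min) ≈ 16.2 kΩ

Output resistance R_th = R_s‖R_g = (820 × 470000)/470800 = 818.6 Ω.
The fractional drop is R_th/(R_th + R_L); requiring this ≤ 0.0480 gives R_L ≥ R_th(1/0.0480 − 1) = 818.6 × 19.83 = 16.2 kΩ.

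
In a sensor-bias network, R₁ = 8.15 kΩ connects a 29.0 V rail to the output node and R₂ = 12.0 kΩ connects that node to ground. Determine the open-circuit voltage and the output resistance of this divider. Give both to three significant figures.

V_th = 17.3 V, R_th = 4.85 kΩ

V_th is the open-circuit tap voltage: 29.0 × 12.0/(8.15 + 12.0) = 17.3 V.
With the supply zeroed, R₁ and R₂ appear in parallel from the tap: R_th = R₁‖R₂ = (8.15 × 12.0)/20.15 = 4.85 kΩ.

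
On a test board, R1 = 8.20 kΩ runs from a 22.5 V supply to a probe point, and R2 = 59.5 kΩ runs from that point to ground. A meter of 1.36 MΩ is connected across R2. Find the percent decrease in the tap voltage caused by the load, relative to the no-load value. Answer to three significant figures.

0.527 %

The divider's output (Thévenin) resistance is R1‖R2 = 7.207 kΩ.
Fractional drop under load = R_th/(R_th + R_L) = 7.207 / (7.207 + 1360) = 0.005271.
So the output falls by 0.527 %.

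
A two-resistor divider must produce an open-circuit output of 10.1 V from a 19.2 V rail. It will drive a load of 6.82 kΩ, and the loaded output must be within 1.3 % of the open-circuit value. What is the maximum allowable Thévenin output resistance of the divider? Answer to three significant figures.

R_th ≤ 89.8 Ω

Loading drop = R_th/(R_th + R_L) ≤ 0.0130, so R_th ≤ R_L · ε/(1−ε) = 6.82 kΩ × 0.0130/0.9870 = 89.8 Ω.
(Any R1, R2 with R2/(R1+R2) = 0.526 and R1‖R2 ≤ 89.8 Ω will meet the spec.)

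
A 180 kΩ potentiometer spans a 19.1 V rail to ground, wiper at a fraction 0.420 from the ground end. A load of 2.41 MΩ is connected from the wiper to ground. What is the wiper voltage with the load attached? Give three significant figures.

The wiper splits the pot into (1−α)R = 104.4 kΩ above and αR = 75.60 kΩ below.
Lower section ‖ load = 73.30 kΩ.
V_wiper = 19.1 × 73.30/(104.4 + 73.30) = 7.88 V.

V ≈ 7.88 V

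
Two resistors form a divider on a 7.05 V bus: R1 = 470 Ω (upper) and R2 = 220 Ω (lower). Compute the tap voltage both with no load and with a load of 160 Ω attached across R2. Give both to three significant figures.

Open-circuit: V = 7.05 × 220/(470 + 220) = 2.25 V.
With the load, R2 becomes R2‖R_L = 92.63 Ω, so V = 7.05 × 92.63/562.6 = 1.16 V.

Unloaded: 2.25 V; loaded: 1.16 V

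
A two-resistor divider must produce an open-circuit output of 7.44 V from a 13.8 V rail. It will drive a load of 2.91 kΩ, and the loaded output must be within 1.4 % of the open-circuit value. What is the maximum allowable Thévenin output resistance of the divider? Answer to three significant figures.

R_th ≤ 41.3 Ω

Loading drop = R_th/(R_th + R_L) ≤ 0.0140, so R_th ≤ R_L · ε/(1−ε) = 2.91 kΩ × 0.0140/0.9860 = 41.3 Ω.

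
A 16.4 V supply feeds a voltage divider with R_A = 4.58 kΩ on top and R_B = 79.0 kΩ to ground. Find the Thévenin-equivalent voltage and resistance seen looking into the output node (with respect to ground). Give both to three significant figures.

V_th is the open-circuit tap voltage: 16.4 × 79.0/(4.58 + 79.0) = 15.5 V.
With the supply zeroed, R_A and R_B appear in parallel from the tap: R_th = R_A‖R_B = (4.58 × 79.0)/83.58 = 4.33 kΩ.

V_th = 15.5 V, R_th = 4.33 kΩ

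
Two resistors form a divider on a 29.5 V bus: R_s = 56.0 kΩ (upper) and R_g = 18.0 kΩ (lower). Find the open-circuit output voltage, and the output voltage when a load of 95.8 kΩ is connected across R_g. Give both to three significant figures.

Unloaded: 7.18 V; loaded: 6.28 V

Open-circuit: V = 29.5 × 18.0/(56.0 + 18.0) = 7.18 V.
With the load, R_g becomes R_g‖R_L = 15.15 kΩ, so V = 29.5 × 15.15/71.15 = 6.28 V.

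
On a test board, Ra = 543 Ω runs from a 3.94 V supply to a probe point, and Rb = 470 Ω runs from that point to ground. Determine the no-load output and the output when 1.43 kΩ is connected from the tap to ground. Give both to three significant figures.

Open-circuit: V = 3.94 × 470/(543 + 470) = 1.83 V.
With the load, Rb becomes Rb‖R_L = 353.7 Ω, so V = 3.94 × 353.7/896.7 = 1.55 V.

Unloaded: 1.83 V; loaded: 1.55 V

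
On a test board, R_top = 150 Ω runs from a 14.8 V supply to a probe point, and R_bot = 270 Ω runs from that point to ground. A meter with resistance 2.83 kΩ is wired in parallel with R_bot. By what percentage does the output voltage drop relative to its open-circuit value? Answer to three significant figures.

3.30 %

The divider's output (Thévenin) resistance is R_top‖R_bot = 96.43 Ω.
Fractional drop under load = R_th/(R_th + R_L) = 96.43 / (96.43 + 2830) = 0.03295.
So the output falls by 3.30 %.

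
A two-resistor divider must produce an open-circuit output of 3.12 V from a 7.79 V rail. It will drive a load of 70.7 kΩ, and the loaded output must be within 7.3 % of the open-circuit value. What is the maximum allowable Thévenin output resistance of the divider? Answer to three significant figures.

Loading drop = R_th/(R_th + R_L) ≤ 0.0730, so R_th ≤ R_L · ε/(1−ε) = 70.7 kΩ × 0.0730/0.9270 = 5.57 kΩ.

R_th ≤ 5.57 kΩ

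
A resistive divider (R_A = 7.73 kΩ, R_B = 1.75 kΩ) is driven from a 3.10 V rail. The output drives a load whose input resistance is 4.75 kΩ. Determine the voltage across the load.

The load sits in parallel with R_B: R_B‖R_L = (1.75 × 4.75) / (1.75 + 4.75) = 1.279 kΩ.
V_out = 3.10 × 1.279 / (7.73 + 1.279) = 3.10 × 1.279/9.009 = 0.440 V.
(Unloaded it would have been 0.572 V.)

V_out ≈ 0.440 V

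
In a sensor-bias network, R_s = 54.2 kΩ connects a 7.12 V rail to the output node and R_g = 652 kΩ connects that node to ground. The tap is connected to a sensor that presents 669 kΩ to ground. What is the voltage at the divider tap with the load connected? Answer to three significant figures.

V_out ≈ 6.12 V

The load sits in parallel with R_g: R_g‖R_L = (652 × 669) / (652 + 669) = 330.2 kΩ.
V_out = 7.12 × 330.2 / (54.2 + 330.2) = 7.12 × 330.2/384.4 = 6.12 V.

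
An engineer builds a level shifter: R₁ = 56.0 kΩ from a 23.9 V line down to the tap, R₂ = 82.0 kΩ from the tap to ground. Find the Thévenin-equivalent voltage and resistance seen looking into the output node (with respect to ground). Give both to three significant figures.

V_th = 14.2 V, R_th = 33.3 kΩ

V_th is the open-circuit tap voltage: 23.9 × 82.0/(56.0 + 82.0) = 14.2 V.
With the supply zeroed, R₁ and R₂ appear in parallel from the tap: R_th = R₁‖R₂ = (56.0 × 82.0)/138.0 = 33.3 kΩ.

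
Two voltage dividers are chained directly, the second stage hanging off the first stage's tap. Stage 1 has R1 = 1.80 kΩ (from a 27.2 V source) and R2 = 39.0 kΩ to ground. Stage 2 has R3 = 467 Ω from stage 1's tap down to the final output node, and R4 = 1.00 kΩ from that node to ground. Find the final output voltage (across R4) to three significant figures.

Stage 2 presents R3+R4 = 1467 Ω as a load on stage 1's tap.
Stage 1's lower leg becomes R2‖(R3+R4) = 1414 Ω, so V_mid = 27.2 × 1414/3214 = 11.97 V.
Stage 2 is itself unloaded: V_out = V_mid × R4/(R3+R4) = 11.97 × 1000/1467 = 8.16 V.

V_out ≈ 8.16 V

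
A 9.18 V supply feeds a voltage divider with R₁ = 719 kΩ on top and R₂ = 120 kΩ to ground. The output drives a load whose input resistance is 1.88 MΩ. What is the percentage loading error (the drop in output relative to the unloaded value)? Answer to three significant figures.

The divider's output (Thévenin) resistance is R₁‖R₂ = 102.8 kΩ.
Fractional drop under load = R_th/(R_th + R_L) = 102.8 / (102.8 + 1880) = 0.05186.
So the output falls by 5.19 %.

5.19 %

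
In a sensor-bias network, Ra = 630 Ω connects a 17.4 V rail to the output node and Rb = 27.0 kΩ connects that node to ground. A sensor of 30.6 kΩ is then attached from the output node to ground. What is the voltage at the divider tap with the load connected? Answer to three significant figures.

The load sits in parallel with Rb: Rb‖R_L = (27000 × 30600) / (27000 + 30600) = 14340 Ω.
V_out = 17.4 × 14340 / (630 + 14340) = 17.4 × 14340/14970 = 16.7 V.

V_out ≈ 16.7 V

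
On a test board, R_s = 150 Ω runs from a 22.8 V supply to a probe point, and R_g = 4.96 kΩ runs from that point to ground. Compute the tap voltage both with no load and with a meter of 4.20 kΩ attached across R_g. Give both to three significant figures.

Unloaded: 22.1 V; loaded: 21.4 V

Open-circuit: V = 22.8 × 4960/(150 + 4960) = 22.1 V.
With the load, R_g becomes R_g‖R_L = 2274 Ω, so V = 22.8 × 2274/2424 = 21.4 V.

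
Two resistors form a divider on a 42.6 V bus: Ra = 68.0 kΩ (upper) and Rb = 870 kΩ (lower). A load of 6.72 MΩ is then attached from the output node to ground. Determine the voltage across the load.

The load sits in parallel with Rb: Rb‖R_L = (870 × 6720) / (870 + 6720) = 770.3 kΩ.
V_out = 42.6 × 770.3 / (68.0 + 770.3) = 42.6 × 770.3/838.3 = 39.1 V.

V_out ≈ 39.1 V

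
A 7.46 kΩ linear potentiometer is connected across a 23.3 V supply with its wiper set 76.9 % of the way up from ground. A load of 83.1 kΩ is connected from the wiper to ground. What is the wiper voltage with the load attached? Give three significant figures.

V ≈ 17.6 V

The wiper splits the pot into (1−α)R = 1.723 kΩ above and αR = 5.737 kΩ below.
Lower section ‖ load = 5.366 kΩ.
V_wiper = 23.3 × 5.366/(1.723 + 5.366) = 17.6 V.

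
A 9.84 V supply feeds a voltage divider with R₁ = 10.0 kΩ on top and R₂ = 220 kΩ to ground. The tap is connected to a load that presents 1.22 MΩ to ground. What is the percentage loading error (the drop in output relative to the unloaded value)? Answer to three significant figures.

0.778 %

The divider's output (Thévenin) resistance is R₁‖R₂ = 9.565 kΩ.
Fractional drop under load = R_th/(R_th + R_L) = 9.565 / (9.565 + 1220) = 0.007779.
So the output falls by 0.778 %.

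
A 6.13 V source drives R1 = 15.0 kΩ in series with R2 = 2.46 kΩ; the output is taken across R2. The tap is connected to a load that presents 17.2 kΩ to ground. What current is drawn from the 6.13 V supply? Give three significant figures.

R2‖R_L = 2.152 kΩ, so the source sees R1 + R2‖R_L = 17.15 kΩ.
I = 6.13 V / 17.15 kΩ = 0.357 mA.

I ≈ 0.357 mA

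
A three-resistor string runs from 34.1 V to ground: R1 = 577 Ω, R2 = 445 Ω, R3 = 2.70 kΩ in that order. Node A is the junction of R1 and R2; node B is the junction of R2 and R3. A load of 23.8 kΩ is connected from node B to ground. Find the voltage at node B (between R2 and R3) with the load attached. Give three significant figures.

V ≈ 24.0 V

At node B, R3 is in parallel with the load: R3‖R_L = 2425 Ω.
Below node A the resistance is R2 + (R3‖R_L) = 2870 Ω, so V_A = 34.1 × 2870/3447 = 28.39 V.
Then V_B = V_A × (R3‖R_L)/(R2 + R3‖R_L) = 28.39 × 2425/2870 = 24.0 V.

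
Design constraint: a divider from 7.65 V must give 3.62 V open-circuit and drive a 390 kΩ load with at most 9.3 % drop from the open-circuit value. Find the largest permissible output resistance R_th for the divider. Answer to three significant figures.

R_th ≤ 40.0 kΩ

Loading drop = R_th/(R_th + R_L) ≤ 0.0930, so R_th ≤ R_L · ε/(1−ε) = 390 kΩ × 0.0930/0.9070 = 40.0 kΩ.
(Any R1, R2 with R2/(R1+R2) = 0.473 and R1‖R2 ≤ 40.0 kΩ will meet the spec.)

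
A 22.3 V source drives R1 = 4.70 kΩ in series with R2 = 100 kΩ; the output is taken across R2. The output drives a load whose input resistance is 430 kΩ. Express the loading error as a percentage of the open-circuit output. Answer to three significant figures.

The divider's output (Thévenin) resistance is R1‖R2 = 4.489 kΩ.
Fractional drop under load = R_th/(R_th + R_L) = 4.489 / (4.489 + 430) = 0.01033.
So the output falls by 1.03 %.

1.03 %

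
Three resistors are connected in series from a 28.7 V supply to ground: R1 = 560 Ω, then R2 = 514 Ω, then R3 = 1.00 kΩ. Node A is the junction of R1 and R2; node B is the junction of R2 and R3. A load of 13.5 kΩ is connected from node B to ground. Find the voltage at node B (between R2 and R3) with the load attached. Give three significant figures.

At node B, R3 is in parallel with the load: R3‖R_L = 931.0 Ω.
Below node A the resistance is R2 + (R3‖R_L) = 1445 Ω, so V_A = 28.7 × 1445/2005 = 20.68 V.
Then V_B = V_A × (R3‖R_L)/(R2 + R3‖R_L) = 20.68 × 931.0/1445 = 13.3 V.

V ≈ 13.3 V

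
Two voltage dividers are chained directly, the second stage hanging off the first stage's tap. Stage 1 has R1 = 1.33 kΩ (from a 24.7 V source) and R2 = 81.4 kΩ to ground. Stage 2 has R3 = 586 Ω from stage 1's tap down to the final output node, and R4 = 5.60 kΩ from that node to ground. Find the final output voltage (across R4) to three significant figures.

V_out ≈ 18.2 V

Stage 2 presents R3+R4 = 6186 Ω as a load on stage 1's tap.
Stage 1's lower leg becomes R2‖(R3+R4) = 5749 Ω, so V_mid = 24.7 × 5749/7079 = 20.06 V.
Stage 2 is itself unloaded: V_out = V_mid × R4/(R3+R4) = 20.06 × 5600/6186 = 18.2 V.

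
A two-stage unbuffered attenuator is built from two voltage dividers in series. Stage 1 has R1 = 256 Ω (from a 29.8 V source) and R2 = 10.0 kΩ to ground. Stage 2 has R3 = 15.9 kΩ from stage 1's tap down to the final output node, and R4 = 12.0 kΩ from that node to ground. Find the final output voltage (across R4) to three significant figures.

Stage 2 presents R3+R4 = 27900 Ω as a load on stage 1's tap.
Stage 1's lower leg becomes R2‖(R3+R4) = 7361 Ω, so V_mid = 29.8 × 7361/7617 = 28.80 V.
Stage 2 is itself unloaded: V_out = V_mid × R4/(R3+R4) = 28.80 × 12000/27900 = 12.4 V.

V_out ≈ 12.4 V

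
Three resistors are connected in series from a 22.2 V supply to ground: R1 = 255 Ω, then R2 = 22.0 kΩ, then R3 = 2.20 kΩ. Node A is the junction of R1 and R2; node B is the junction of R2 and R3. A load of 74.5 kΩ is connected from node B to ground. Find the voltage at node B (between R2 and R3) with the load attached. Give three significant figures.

V ≈ 1.94 V

At node B, R3 is in parallel with the load: R3‖R_L = 2137 Ω.
Below node A the resistance is R2 + (R3‖R_L) = 24140 Ω, so V_A = 22.2 × 24140/24390 = 21.97 V.
Then V_B = V_A × (R3‖R_L)/(R2 + R3‖R_L) = 21.97 × 2137/24140 = 1.94 V.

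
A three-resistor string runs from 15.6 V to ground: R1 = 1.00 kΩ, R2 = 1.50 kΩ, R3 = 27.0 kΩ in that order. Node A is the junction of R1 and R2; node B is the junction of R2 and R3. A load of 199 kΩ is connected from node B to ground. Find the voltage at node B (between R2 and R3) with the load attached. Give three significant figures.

V ≈ 14.1 V

At node B, R3 is in parallel with the load: R3‖R_L = 23.77 kΩ.
Below node A the resistance is R2 + (R3‖R_L) = 25.27 kΩ, so V_A = 15.6 × 25.27/26.27 = 15.01 V.
Then V_B = V_A × (R3‖R_L)/(R2 + R3‖R_L) = 15.01 × 23.77/25.27 = 14.1 V.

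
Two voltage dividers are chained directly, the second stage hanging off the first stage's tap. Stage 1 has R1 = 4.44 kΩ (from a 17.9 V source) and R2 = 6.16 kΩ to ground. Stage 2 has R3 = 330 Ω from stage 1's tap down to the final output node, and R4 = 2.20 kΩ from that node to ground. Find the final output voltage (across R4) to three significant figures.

Stage 2 presents R3+R4 = 2530 Ω as a load on stage 1's tap.
Stage 1's lower leg becomes R2‖(R3+R4) = 1793 Ω, so V_mid = 17.9 × 1793/6233 = 5.150 V.
Stage 2 is itself unloaded: V_out = V_mid × R4/(R3+R4) = 5.150 × 2200/2530 = 4.48 V.

V_out ≈ 4.48 V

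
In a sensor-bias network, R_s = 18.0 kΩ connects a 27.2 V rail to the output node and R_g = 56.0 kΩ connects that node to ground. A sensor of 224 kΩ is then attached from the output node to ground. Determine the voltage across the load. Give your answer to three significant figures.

V_out ≈ 19.4 V

The load sits in parallel with R_g: R_g‖R_L = (56.0 × 224) / (56.0 + 224) = 44.80 kΩ.
V_out = 27.2 × 44.80 / (18.0 + 44.80) = 27.2 × 44.80/62.80 = 19.4 V.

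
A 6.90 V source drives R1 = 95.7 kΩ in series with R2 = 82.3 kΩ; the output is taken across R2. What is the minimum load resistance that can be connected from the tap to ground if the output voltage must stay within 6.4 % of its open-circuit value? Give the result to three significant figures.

R_L(min) ≈ 647 kΩ

Output resistance R_th = R1‖R2 = (95.7 × 82.3)/178.0 = 44.25 kΩ.
The fractional drop is R_th/(R_th + R_L); requiring this ≤ 0.0640 gives R_L ≥ R_th(1/0.0640 − 1) = 44.25 × 14.62 = 647 kΩ.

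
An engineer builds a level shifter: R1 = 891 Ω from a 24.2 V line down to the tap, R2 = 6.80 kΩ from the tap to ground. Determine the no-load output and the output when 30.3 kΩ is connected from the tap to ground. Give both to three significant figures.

Open-circuit: V = 24.2 × 6800/(891 + 6800) = 21.4 V.
With the load, R2 becomes R2‖R_L = 5554 Ω, so V = 24.2 × 5554/6445 = 20.9 V.

Unloaded: 21.4 V; loaded: 20.9 V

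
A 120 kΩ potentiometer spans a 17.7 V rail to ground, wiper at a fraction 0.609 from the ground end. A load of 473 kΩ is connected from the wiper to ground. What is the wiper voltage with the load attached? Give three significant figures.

The wiper splits the pot into (1−α)R = 46.92 kΩ above and αR = 73.08 kΩ below.
Lower section ‖ load = 63.30 kΩ.
V_wiper = 17.7 × 63.30/(46.92 + 63.30) = 10.2 V.

V ≈ 10.2 V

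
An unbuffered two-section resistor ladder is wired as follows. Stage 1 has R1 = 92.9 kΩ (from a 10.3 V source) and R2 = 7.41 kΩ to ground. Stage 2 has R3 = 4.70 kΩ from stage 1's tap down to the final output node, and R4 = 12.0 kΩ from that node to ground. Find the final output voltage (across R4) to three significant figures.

Stage 2 presents R3+R4 = 16.70 kΩ as a load on stage 1's tap.
Stage 1's lower leg becomes R2‖(R3+R4) = 5.133 kΩ, so V_mid = 10.3 × 5.133/98.03 = 0.5393 V.
Stage 2 is itself unloaded: V_out = V_mid × R4/(R3+R4) = 0.5393 × 12.0/16.70 = 0.387 V.

V_out ≈ 0.387 V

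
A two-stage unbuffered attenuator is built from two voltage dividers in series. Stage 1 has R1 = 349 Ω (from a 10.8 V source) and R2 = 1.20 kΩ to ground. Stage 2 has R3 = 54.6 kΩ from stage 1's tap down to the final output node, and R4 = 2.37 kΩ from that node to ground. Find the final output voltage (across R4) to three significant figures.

V_out ≈ 0.346 V

Stage 2 presents R3+R4 = 56970 Ω as a load on stage 1's tap.
Stage 1's lower leg becomes R2‖(R3+R4) = 1175 Ω, so V_mid = 10.8 × 1175/1524 = 8.327 V.
Stage 2 is itself unloaded: V_out = V_mid × R4/(R3+R4) = 8.327 × 2370/56970 = 0.346 V.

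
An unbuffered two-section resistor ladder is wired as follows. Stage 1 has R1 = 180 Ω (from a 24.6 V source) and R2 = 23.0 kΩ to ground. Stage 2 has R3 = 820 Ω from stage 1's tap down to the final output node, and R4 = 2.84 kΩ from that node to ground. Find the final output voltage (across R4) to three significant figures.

V_out ≈ 18.1 V

Stage 2 presents R3+R4 = 3660 Ω as a load on stage 1's tap.
Stage 1's lower leg becomes R2‖(R3+R4) = 3158 Ω, so V_mid = 24.6 × 3158/3338 = 23.27 V.
Stage 2 is itself unloaded: V_out = V_mid × R4/(R3+R4) = 23.27 × 2840/3660 = 18.1 V.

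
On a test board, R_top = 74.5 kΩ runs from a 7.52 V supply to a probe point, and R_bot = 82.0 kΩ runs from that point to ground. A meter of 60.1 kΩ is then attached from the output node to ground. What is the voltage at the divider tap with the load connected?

The load sits in parallel with R_bot: R_bot‖R_L = (82.0 × 60.1) / (82.0 + 60.1) = 34.68 kΩ.
V_out = 7.52 × 34.68 / (74.5 + 34.68) = 7.52 × 34.68/109.2 = 2.39 V.

V_out ≈ 2.39 V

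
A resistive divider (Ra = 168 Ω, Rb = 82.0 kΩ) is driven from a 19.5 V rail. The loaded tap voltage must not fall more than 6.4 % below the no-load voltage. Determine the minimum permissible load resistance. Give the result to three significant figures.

Output resistance R_th = Ra‖Rb = (168 × 82000)/82170 = 167.7 Ω.
The fractional drop is R_th/(R_th + R_L); requiring this ≤ 0.0640 gives R_L ≥ R_th(1/0.0640 − 1) = 167.7 × 14.62 = 2.45 kΩ.

R_L(min) ≈ 2.45 kΩ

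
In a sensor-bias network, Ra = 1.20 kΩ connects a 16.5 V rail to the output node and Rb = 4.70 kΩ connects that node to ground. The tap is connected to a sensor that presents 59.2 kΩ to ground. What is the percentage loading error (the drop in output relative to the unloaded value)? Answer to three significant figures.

The divider's output (Thévenin) resistance is Ra‖Rb = 0.9559 kΩ.
Fractional drop under load = R_th/(R_th + R_L) = 0.9559 / (0.9559 + 59.2) = 0.01589.
So the output falls by 1.59 %.

1.59 %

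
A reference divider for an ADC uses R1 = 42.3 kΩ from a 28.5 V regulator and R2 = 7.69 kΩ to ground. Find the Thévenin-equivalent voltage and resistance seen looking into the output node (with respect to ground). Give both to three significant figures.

V_th is the open-circuit tap voltage: 28.5 × 7.69/(42.3 + 7.69) = 4.38 V.
With the supply zeroed, R1 and R2 appear in parallel from the tap: R_th = R1‖R2 = (42.3 × 7.69)/49.99 = 6.51 kΩ.

V_th = 4.38 V, R_th = 6.51 kΩ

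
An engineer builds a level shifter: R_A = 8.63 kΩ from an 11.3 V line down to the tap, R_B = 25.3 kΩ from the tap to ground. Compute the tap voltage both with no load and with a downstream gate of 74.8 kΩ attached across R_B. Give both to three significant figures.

Unloaded: 8.43 V; loaded: 7.76 V

Open-circuit: V = 11.3 × 25.3/(8.63 + 25.3) = 8.43 V.
With the load, R_B becomes R_B‖R_L = 18.91 kΩ, so V = 11.3 × 18.91/27.54 = 7.76 V.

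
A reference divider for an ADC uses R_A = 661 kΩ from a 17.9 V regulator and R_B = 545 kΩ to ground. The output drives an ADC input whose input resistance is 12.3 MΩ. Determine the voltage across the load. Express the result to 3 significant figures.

V_out ≈ 7.90 V

The load sits in parallel with R_B: R_B‖R_L = (545 × 12300) / (545 + 12300) = 521.9 kΩ.
V_out = 17.9 × 521.9 / (661 + 521.9) = 17.9 × 521.9/1183 = 7.90 V.
(Unloaded it would have been 8.09 V.)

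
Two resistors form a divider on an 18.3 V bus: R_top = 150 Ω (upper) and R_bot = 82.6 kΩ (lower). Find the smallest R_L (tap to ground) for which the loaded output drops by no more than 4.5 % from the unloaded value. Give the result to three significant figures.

R_L(min) ≈ 3.18 kΩ

Output resistance R_th = R_top‖R_bot = (150 × 82600)/82750 = 149.7 Ω.
The fractional drop is R_th/(R_th + R_L); requiring this ≤ 0.0450 gives R_L ≥ R_th(1/0.0450 − 1) = 149.7 × 21.22 = 3.18 kΩ.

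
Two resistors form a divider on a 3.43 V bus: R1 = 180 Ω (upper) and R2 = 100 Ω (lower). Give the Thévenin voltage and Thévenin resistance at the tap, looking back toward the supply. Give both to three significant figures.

V_th = 1.23 V, R_th = 64.3 Ω

V_th is the open-circuit tap voltage: 3.43 × 100/(180 + 100) = 1.23 V.
With the supply zeroed, R1 and R2 appear in parallel from the tap: R_th = R1‖R2 = (180 × 100)/280.0 = 64.3 Ω.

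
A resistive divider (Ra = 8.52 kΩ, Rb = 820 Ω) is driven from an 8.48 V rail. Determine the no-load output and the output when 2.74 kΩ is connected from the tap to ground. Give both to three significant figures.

Open-circuit: V = 8.48 × 820/(8520 + 820) = 0.744 V.
With the load, Rb becomes Rb‖R_L = 631.1 Ω, so V = 8.48 × 631.1/9151 = 0.585 V.

Unloaded: 0.744 V; loaded: 0.585 V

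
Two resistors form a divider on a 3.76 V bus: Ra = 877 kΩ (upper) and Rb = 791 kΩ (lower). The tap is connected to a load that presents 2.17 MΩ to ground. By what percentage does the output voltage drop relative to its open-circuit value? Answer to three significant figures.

16.1 %

The divider's output (Thévenin) resistance is Ra‖Rb = 415.9 kΩ.
Fractional drop under load = R_th/(R_th + R_L) = 415.9 / (415.9 + 2170) = 0.1608.
So the output falls by 16.1 %.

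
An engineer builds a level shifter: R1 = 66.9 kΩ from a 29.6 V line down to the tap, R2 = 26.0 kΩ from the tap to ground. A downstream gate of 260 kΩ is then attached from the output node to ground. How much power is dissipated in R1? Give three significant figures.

Total resistance from the source is R1 + (R2‖R_L) = 90.54 kΩ, so I = 29.6/90.54 kΩ = 0.3269 mA.
P = I²·R1 = (0.3269 mA)² × 66.9 kΩ = 7.15 mW.

P ≈ 7.15 mW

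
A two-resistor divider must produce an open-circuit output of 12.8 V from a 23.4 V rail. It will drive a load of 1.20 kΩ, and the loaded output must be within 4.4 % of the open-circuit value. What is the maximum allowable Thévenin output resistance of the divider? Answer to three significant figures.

Loading drop = R_th/(R_th + R_L) ≤ 0.0440, so R_th ≤ R_L · ε/(1−ε) = 1.20 kΩ × 0.0440/0.9560 = 55.2 Ω.

R_th ≤ 55.2 Ω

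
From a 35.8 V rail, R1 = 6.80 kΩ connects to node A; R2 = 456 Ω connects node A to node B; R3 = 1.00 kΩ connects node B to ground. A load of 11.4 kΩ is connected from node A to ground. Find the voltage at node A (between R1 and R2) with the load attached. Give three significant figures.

V ≈ 5.71 V

Below node A the series string R2+R3 = 1456 Ω sits in parallel with the 11400 Ω load: 1291 Ω.
V_A = 35.8 × 1291/(6800 + 1291) = 5.71 V.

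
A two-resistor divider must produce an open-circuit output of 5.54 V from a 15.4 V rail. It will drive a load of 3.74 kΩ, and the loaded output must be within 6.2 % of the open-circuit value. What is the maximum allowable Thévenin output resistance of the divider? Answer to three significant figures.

R_th ≤ 247 Ω

Loading drop = R_th/(R_th + R_L) ≤ 0.0620, so R_th ≤ R_L · ε/(1−ε) = 3.74 kΩ × 0.0620/0.9380 = 247 Ω.
(Any R1, R2 with R2/(R1+R2) = 0.360 and R1‖R2 ≤ 247 Ω will meet the spec.)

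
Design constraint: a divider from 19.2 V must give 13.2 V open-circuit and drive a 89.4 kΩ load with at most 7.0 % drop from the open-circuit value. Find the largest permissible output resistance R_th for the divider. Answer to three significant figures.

Loading drop = R_th/(R_th + R_L) ≤ 0.0700, so R_th ≤ R_L · ε/(1−ε) = 89.4 kΩ × 0.0700/0.9300 = 6.73 kΩ.
(Any R1, R2 with R2/(R1+R2) = 0.688 and R1‖R2 ≤ 6.73 kΩ will meet the spec.)

R_th ≤ 6.73 kΩ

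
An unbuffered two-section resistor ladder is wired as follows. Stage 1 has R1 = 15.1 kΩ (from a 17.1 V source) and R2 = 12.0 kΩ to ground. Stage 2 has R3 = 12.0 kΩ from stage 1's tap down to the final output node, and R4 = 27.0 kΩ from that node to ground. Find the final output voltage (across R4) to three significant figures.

Stage 2 presents R3+R4 = 39.00 kΩ as a load on stage 1's tap.
Stage 1's lower leg becomes R2‖(R3+R4) = 9.176 kΩ, so V_mid = 17.1 × 9.176/24.28 = 6.464 V.
Stage 2 is itself unloaded: V_out = V_mid × R4/(R3+R4) = 6.464 × 27.0/39.00 = 4.47 V.

V_out ≈ 4.47 V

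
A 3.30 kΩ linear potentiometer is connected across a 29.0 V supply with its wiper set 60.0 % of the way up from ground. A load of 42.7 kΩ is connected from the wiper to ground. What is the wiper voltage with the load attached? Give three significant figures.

V ≈ 17.1 V

The wiper splits the pot into (1−α)R = 1.320 kΩ above and αR = 1.980 kΩ below.
Lower section ‖ load = 1.892 kΩ.
V_wiper = 29.0 × 1.892/(1.320 + 1.892) = 17.1 V.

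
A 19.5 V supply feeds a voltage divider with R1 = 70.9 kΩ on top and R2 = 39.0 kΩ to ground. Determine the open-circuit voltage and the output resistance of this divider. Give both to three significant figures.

V_th is the open-circuit tap voltage: 19.5 × 39.0/(70.9 + 39.0) = 6.92 V.
With the supply zeroed, R1 and R2 appear in parallel from the tap: R_th = R1‖R2 = (70.9 × 39.0)/109.9 = 25.2 kΩ.

V_th = 6.92 V, R_th = 25.2 kΩ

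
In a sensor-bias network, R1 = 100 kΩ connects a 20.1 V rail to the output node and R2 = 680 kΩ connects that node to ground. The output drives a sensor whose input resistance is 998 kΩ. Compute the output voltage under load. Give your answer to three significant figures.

The load sits in parallel with R2: R2‖R_L = (680 × 998) / (680 + 998) = 404.4 kΩ.
V_out = 20.1 × 404.4 / (100 + 404.4) = 20.1 × 404.4/504.4 = 16.1 V.

V_out ≈ 16.1 V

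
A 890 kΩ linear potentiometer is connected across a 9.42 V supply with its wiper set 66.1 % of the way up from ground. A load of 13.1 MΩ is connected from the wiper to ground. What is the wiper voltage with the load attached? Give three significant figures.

The wiper splits the pot into (1−α)R = 301.7 kΩ above and αR = 588.3 kΩ below.
Lower section ‖ load = 563.0 kΩ.
V_wiper = 9.42 × 563.0/(301.7 + 563.0) = 6.13 V.

V ≈ 6.13 V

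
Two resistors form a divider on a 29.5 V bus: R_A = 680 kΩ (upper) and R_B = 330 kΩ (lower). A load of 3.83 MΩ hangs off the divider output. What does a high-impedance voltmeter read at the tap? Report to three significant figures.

V_out ≈ 9.11 V

The load sits in parallel with R_B: R_B‖R_L = (330 × 3830) / (330 + 3830) = 303.8 kΩ.
V_out = 29.5 × 303.8 / (680 + 303.8) = 29.5 × 303.8/983.8 = 9.11 V.
(Unloaded it would have been 9.64 V.)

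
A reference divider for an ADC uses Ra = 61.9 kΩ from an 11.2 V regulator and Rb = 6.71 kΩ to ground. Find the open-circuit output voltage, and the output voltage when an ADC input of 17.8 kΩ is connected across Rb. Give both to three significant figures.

Unloaded: 1.10 V; loaded: 0.817 V

Open-circuit: V = 11.2 × 6.71/(61.9 + 6.71) = 1.10 V.
With the load, Rb becomes Rb‖R_L = 4.873 kΩ, so V = 11.2 × 4.873/66.77 = 0.817 V.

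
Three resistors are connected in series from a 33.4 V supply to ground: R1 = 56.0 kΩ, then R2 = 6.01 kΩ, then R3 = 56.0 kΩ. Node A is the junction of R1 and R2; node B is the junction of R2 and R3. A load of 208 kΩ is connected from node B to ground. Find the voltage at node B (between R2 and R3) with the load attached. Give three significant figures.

At node B, R3 is in parallel with the load: R3‖R_L = 44.12 kΩ.
Below node A the resistance is R2 + (R3‖R_L) = 50.13 kΩ, so V_A = 33.4 × 50.13/106.1 = 15.78 V.
Then V_B = V_A × (R3‖R_L)/(R2 + R3‖R_L) = 15.78 × 44.12/50.13 = 13.9 V.

V ≈ 13.9 V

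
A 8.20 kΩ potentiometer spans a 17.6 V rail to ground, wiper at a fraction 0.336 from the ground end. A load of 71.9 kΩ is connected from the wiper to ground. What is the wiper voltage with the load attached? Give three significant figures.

The wiper splits the pot into (1−α)R = 5.445 kΩ above and αR = 2.755 kΩ below.
Lower section ‖ load = 2.654 kΩ.
V_wiper = 17.6 × 2.654/(5.445 + 2.654) = 5.77 V.

V ≈ 5.77 V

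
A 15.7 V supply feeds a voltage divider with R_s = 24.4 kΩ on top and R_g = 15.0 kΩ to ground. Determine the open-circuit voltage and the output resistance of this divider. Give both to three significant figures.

V_th = 5.98 V, R_th = 9.29 kΩ

V_th is the open-circuit tap voltage: 15.7 × 15.0/(24.4 + 15.0) = 5.98 V.
With the supply zeroed, R_s and R_g appear in parallel from the tap: R_th = R_s‖R_g = (24.4 × 15.0)/39.40 = 9.29 kΩ.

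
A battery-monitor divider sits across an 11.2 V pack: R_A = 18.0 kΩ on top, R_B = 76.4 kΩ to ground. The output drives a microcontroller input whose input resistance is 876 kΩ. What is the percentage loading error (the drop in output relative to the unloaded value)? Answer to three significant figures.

The divider's output (Thévenin) resistance is R_A‖R_B = 14.57 kΩ.
Fractional drop under load = R_th/(R_th + R_L) = 14.57 / (14.57 + 876) = 0.01636.
So the output falls by 1.64 %.

1.64 %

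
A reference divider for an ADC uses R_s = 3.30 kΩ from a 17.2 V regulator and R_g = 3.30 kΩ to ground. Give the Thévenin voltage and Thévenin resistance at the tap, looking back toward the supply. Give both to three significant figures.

V_th = 8.60 V, R_th = 1.65 kΩ

V_th is the open-circuit tap voltage: 17.2 × 3.30/(3.30 + 3.30) = 8.60 V.
With the supply zeroed, R_s and R_g appear in parallel from the tap: R_th = R_s‖R_g = (3.30 × 3.30)/6.600 = 1.65 kΩ.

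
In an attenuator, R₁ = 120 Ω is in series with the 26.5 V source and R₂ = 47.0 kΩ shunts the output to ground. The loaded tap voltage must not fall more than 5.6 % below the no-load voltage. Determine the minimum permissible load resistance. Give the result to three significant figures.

R_L(min) ≈ 2.02 kΩ

Output resistance R_th = R₁‖R₂ = (120 × 47000)/47120 = 119.7 Ω.
The fractional drop is R_th/(R_th + R_L); requiring this ≤ 0.0560 gives R_L ≥ R_th(1/0.0560 − 1) = 119.7 × 16.86 = 2.02 kΩ.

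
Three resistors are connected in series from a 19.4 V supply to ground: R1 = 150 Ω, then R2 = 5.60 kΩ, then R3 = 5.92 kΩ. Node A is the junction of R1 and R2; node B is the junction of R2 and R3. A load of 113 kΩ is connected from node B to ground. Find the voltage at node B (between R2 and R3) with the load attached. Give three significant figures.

V ≈ 9.59 V

At node B, R3 is in parallel with the load: R3‖R_L = 5625 Ω.
Below node A the resistance is R2 + (R3‖R_L) = 11230 Ω, so V_A = 19.4 × 11230/11380 = 19.14 V.
Then V_B = V_A × (R3‖R_L)/(R2 + R3‖R_L) = 19.14 × 5625/11230 = 9.59 V.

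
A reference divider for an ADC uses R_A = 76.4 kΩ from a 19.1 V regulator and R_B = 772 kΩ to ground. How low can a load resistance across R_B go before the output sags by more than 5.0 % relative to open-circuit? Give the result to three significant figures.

R_L(min) ≈ 1.32 MΩ

Output resistance R_th = R_A‖R_B = (76.4 × 772)/848.4 = 69.52 kΩ.
The fractional drop is R_th/(R_th + R_L); requiring this ≤ 0.0500 gives R_L ≥ R_th(1/0.0500 − 1) = 69.52 × 19.00 = 1.32 MΩ.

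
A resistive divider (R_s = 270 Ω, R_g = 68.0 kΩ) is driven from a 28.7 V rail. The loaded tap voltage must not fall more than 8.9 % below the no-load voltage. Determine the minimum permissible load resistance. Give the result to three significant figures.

R_L(min) ≈ 2.75 kΩ

Output resistance R_th = R_s‖R_g = (270 × 68000)/68270 = 268.9 Ω.
The fractional drop is R_th/(R_th + R_L); requiring this ≤ 0.0890 gives R_L ≥ R_th(1/0.0890 − 1) = 268.9 × 10.24 = 2.75 kΩ.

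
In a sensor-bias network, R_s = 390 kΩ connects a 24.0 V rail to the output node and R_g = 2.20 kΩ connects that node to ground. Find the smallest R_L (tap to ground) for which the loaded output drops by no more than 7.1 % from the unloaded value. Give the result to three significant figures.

R_L(min) ≈ 28.6 kΩ

Output resistance R_th = R_s‖R_g = (390 × 2.20)/392.2 = 2.188 kΩ.
The fractional drop is R_th/(R_th + R_L); requiring this ≤ 0.0710 gives R_L ≥ R_th(1/0.0710 − 1) = 2.188 × 13.08 = 28.6 kΩ.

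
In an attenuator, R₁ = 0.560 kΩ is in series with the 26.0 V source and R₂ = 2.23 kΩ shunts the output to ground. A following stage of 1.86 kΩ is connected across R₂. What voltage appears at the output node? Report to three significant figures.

The load sits in parallel with R₂: R₂‖R_L = (2230 × 1860) / (2230 + 1860) = 1014 Ω.
V_out = 26.0 × 1014 / (560 + 1014) = 26.0 × 1014/1574 = 16.8 V.

V_out ≈ 16.8 V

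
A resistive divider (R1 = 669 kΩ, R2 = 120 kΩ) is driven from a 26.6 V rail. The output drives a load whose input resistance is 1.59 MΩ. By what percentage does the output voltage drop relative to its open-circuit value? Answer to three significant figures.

The divider's output (Thévenin) resistance is R1‖R2 = 101.7 kΩ.
Fractional drop under load = R_th/(R_th + R_L) = 101.7 / (101.7 + 1590) = 0.06014.
So the output falls by 6.01 %.

6.01 %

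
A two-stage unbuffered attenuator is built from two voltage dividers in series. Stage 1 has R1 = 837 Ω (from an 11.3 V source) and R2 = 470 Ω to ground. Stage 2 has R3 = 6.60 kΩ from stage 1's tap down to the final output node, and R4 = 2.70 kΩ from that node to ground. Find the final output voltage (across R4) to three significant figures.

V_out ≈ 1.14 V

Stage 2 presents R3+R4 = 9300 Ω as a load on stage 1's tap.
Stage 1's lower leg becomes R2‖(R3+R4) = 447.4 Ω, so V_mid = 11.3 × 447.4/1284 = 3.936 V.
Stage 2 is itself unloaded: V_out = V_mid × R4/(R3+R4) = 3.936 × 2700/9300 = 1.14 V.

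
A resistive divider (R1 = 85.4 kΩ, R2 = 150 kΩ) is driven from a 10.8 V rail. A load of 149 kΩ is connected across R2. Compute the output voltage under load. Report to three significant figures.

V_out ≈ 5.04 V

The load sits in parallel with R2: R2‖R_L = (150 × 149) / (150 + 149) = 74.75 kΩ.
V_out = 10.8 × 74.75 / (85.4 + 74.75) = 10.8 × 74.75/160.1 = 5.04 V.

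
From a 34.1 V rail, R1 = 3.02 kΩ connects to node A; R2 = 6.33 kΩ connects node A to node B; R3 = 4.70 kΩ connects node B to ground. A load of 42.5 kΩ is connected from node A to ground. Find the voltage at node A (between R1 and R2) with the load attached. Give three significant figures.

V ≈ 25.4 V

Below node A the series string R2+R3 = 11.03 kΩ sits in parallel with the 42.5 kΩ load: 8.757 kΩ.
V_A = 34.1 × 8.757/(3.02 + 8.757) = 25.4 V.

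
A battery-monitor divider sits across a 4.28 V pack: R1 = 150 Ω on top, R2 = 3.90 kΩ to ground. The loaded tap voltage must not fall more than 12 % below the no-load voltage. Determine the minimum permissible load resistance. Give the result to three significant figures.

Output resistance R_th = R1‖R2 = (150 × 3900)/4050 = 144.4 Ω.
The fractional drop is R_th/(R_th + R_L); requiring this ≤ 0.120 gives R_L ≥ R_th(1/0.120 − 1) = 144.4 × 7.333 = 1.06 kΩ.

R_L(min) ≈ 1.06 kΩ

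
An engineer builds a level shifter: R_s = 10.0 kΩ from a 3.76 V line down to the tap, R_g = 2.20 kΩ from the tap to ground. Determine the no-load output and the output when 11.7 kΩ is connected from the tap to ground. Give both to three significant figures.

Open-circuit: V = 3.76 × 2.20/(10.0 + 2.20) = 0.678 V.
With the load, R_g becomes R_g‖R_L = 1.852 kΩ, so V = 3.76 × 1.852/11.85 = 0.587 V.

Unloaded: 0.678 V; loaded: 0.587 V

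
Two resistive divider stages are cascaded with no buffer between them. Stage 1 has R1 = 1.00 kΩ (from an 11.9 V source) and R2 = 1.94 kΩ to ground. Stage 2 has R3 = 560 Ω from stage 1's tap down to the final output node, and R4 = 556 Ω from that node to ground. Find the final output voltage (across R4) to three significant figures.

Stage 2 presents R3+R4 = 1116 Ω as a load on stage 1's tap.
Stage 1's lower leg becomes R2‖(R3+R4) = 708.5 Ω, so V_mid = 11.9 × 708.5/1708 = 4.935 V.
Stage 2 is itself unloaded: V_out = V_mid × R4/(R3+R4) = 4.935 × 556/1116 = 2.46 V.

V_out ≈ 2.46 V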